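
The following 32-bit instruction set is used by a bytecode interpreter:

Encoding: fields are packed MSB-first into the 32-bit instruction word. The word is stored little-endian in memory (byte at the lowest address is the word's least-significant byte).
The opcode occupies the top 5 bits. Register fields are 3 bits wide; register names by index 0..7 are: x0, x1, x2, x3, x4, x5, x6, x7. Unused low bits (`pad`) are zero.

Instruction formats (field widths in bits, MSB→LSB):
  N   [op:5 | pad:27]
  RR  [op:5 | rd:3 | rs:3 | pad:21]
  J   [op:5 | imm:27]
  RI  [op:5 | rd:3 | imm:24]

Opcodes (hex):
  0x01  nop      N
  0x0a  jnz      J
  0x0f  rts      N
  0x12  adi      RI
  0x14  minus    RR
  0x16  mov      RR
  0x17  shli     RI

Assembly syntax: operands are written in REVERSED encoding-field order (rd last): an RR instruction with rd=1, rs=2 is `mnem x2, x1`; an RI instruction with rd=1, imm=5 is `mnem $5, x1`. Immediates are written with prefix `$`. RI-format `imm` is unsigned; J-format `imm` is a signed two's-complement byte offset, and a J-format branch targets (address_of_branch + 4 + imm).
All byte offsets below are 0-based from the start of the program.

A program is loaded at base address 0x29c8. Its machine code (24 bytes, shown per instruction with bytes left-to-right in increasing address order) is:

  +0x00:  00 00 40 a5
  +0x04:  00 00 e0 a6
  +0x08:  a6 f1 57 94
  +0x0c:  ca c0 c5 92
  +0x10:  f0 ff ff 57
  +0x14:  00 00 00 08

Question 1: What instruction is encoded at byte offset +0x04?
off 0x04: read 00 00 e0 a6 as little → 0xa6e00000
  top 5b → 0x14 → minus [RR]
  rd@[26:24]=0x6 ⇒ x6
  rs@[23:21]=0x7 ⇒ x7

minus x7, x6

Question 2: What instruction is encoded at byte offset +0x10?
jnz $-16

@+10  little-endian(f0 ff ff 57) = 0x57fffff0
  opcode bits[31:27]=0xa: jnz/J
  imm: (w>>0)&0x7ffffff=0x7fffff0 (s27→-16) → $-16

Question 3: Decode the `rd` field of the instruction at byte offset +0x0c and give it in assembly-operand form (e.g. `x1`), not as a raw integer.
x2

@+0c  little-endian(ca c0 c5 92) = 0x92c5c0ca
  opcode bits[31:27]=0x12: adi/RI
  rd@[26:24]=0x2 ⇒ x2
  imm@[23:0]=0xc5c0ca ⇒ $12959946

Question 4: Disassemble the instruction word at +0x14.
nop

+0x14: 00 00 00 08 ⇒ word 0x08000000 (little)
  op=0x08000000>>27=0x1 ⇒ nop (N)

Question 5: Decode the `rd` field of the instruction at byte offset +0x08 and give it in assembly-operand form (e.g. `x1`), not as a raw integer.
@+08  little-endian(a6 f1 57 94) = 0x9457f1a6
  opcode bits[31:27]=0x12: adi/RI
  rd@[26:24]=0x4 ⇒ x4
  imm@[23:0]=0x57f1a6 ⇒ $5763494

x4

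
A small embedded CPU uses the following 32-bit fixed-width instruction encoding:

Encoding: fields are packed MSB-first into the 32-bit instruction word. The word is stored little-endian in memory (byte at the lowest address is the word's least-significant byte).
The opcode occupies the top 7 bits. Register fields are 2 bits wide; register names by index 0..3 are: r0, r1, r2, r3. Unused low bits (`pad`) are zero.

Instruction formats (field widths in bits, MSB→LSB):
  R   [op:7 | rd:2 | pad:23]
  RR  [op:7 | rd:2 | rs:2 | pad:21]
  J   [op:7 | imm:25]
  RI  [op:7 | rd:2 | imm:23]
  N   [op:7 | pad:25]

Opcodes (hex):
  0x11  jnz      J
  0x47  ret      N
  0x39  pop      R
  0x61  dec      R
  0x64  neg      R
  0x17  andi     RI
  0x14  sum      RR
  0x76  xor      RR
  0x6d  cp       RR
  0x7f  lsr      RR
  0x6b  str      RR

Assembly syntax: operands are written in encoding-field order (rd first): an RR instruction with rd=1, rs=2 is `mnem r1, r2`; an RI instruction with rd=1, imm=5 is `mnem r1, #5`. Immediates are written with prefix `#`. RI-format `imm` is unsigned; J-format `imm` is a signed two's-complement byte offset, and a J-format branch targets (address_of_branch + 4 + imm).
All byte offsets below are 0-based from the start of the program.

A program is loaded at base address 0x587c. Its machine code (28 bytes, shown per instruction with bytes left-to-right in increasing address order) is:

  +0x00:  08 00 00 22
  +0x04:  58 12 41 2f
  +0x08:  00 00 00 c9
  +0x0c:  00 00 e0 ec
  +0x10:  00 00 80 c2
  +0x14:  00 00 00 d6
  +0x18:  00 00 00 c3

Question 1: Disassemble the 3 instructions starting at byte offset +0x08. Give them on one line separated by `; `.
+0x08: 00 00 00 c9 ⇒ word 0xc9000000 (little)
  top 7b → 0x64 → neg [R]
  [24:23] rd=2 = r2
+0x0c: 00 00 e0 ec ⇒ word 0xece00000 (little)
  top 7b → 0x76 → xor [RR]
  [24:23] rd=1 = r1
  [22:21] rs=3 = r3
+0x10: 00 00 80 c2 ⇒ word 0xc2800000 (little)
  top 7b → 0x61 → dec [R]
  [24:23] rd=1 = r1

neg r2; xor r1, r3; dec r1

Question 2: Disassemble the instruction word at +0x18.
dec r2

+0x18: 00 00 00 c3 ⇒ word 0xc3000000 (little)
  op=0xc3000000>>25=0x61 ⇒ dec (R)
  rd@[24:23]=0x2 ⇒ r2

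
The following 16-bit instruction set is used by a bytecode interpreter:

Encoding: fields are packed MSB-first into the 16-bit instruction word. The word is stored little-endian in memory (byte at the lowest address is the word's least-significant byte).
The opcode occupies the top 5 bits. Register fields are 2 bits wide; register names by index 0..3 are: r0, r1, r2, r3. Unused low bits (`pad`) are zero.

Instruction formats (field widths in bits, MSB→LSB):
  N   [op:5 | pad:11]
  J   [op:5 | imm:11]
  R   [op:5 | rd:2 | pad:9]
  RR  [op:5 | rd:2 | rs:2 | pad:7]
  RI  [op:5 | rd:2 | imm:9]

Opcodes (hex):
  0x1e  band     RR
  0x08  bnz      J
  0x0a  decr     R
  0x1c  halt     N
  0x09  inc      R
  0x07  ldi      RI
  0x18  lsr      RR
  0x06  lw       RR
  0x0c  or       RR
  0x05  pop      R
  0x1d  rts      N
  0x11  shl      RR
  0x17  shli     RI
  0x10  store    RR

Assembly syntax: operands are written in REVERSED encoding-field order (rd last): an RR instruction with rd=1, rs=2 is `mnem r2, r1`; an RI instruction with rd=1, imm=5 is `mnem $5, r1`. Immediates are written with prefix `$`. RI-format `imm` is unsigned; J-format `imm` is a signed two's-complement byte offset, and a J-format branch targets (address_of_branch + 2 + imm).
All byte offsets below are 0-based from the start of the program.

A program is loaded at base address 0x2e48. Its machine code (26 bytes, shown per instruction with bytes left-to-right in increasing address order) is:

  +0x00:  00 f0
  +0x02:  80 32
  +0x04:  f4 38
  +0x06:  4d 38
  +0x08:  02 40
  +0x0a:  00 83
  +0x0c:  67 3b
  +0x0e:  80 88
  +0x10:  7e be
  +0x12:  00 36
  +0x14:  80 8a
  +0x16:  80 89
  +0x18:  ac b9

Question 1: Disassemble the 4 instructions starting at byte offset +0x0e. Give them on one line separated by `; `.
off 0x0e: read 80 88 as little → 0x8880
  opcode bits[15:11]=0x11: shl/RR
  rd@[10:9]=0x0 ⇒ r0
  rs@[8:7]=0x1 ⇒ r1
off 0x10: read 7e be as little → 0xbe7e
  opcode bits[15:11]=0x17: shli/RI
  rd@[10:9]=0x3 ⇒ r3
  imm@[8:0]=0x7e ⇒ $126
off 0x12: read 00 36 as little → 0x3600
  opcode bits[15:11]=0x6: lw/RR
  rd@[10:9]=0x3 ⇒ r3
  rs@[8:7]=0x0 ⇒ r0
off 0x14: read 80 8a as little → 0x8a80
  opcode bits[15:11]=0x11: shl/RR
  rd@[10:9]=0x1 ⇒ r1
  rs@[8:7]=0x1 ⇒ r1

shl r1, r0; shli $126, r3; lw r0, r3; shl r1, r1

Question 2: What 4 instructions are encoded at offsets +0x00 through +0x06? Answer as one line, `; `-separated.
band r0, r0; lw r1, r1; ldi $244, r0; ldi $77, r0

+0x00: 00 f0 ⇒ word 0xf000 (little)
  opcode bits[15:11]=0x1e: band/RR
  rd: (w>>9)&0x3=0x0 → r0
  rs: (w>>7)&0x3=0x0 → r0
+0x02: 80 32 ⇒ word 0x3280 (little)
  opcode bits[15:11]=0x6: lw/RR
  rd: (w>>9)&0x3=0x1 → r1
  rs: (w>>7)&0x3=0x1 → r1
+0x04: f4 38 ⇒ word 0x38f4 (little)
  opcode bits[15:11]=0x7: ldi/RI
  rd: (w>>9)&0x3=0x0 → r0
  imm: (w>>0)&0x1ff=0xf4 → $244
+0x06: 4d 38 ⇒ word 0x384d (little)
  opcode bits[15:11]=0x7: ldi/RI
  rd: (w>>9)&0x3=0x0 → r0
  imm: (w>>0)&0x1ff=0x4d → $77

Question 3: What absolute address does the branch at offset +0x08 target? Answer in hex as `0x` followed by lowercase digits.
+0x08: 02 40 ⇒ word 0x4002 (little)
  opcode bits[15:11]=0x8: bnz/J
  [10:0] imm=2 = $2
  target = base 0x2e48 + off 0x08 + 2 + imm 2 = 0x2e54

0x2e54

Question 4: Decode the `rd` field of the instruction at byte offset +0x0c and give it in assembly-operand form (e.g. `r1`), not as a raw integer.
r1

@+0c  little-endian(67 3b) = 0x3b67
  top 5b → 0x7 → ldi [RI]
  rd@[10:9]=0x1 ⇒ r1
  imm@[8:0]=0x167 ⇒ $359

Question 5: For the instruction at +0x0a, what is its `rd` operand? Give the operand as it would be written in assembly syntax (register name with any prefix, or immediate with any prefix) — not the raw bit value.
r1

[0a] 00 83 → 0x8300
  opcode bits[15:11]=0x10: store/RR
  rd: (w>>9)&0x3=0x1 → r1
  rs: (w>>7)&0x3=0x2 → r2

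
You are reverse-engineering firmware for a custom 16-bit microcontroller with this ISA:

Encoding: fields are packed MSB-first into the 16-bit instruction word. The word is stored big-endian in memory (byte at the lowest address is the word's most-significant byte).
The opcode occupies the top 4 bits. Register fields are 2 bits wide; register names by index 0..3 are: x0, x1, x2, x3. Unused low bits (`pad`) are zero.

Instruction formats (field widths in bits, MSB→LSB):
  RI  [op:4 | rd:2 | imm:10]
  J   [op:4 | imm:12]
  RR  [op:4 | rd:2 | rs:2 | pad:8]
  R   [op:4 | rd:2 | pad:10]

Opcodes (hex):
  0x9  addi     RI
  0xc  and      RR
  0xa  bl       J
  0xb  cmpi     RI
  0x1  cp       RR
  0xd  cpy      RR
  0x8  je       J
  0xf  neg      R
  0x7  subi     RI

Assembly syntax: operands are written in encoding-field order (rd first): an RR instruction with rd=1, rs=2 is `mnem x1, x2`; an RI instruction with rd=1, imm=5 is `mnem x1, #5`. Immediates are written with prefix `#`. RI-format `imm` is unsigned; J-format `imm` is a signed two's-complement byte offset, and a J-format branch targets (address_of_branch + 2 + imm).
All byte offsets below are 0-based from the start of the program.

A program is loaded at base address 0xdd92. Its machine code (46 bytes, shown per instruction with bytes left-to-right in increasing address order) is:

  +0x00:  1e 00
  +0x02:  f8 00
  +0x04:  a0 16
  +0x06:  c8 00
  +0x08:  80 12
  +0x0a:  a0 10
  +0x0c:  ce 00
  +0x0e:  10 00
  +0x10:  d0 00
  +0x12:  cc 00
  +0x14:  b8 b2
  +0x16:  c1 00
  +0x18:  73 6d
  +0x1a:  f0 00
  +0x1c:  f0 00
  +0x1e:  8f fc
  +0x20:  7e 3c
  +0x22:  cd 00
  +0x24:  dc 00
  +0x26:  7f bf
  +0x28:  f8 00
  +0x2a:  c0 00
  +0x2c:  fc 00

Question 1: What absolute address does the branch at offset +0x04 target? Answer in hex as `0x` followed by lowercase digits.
0xddae

[04] a0 16 → 0xa016
  op=0xa016>>12=0xa ⇒ bl (J)
  imm: (w>>0)&0xfff=0x16 → #22
  target = base 0xdd92 + off 0x04 + 2 + imm 22 = 0xddae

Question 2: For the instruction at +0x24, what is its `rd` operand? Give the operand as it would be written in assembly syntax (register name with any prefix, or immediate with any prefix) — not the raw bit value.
+0x24: dc 00 ⇒ word 0xdc00 (big)
  top 4b → 0xd → cpy [RR]
  rd: (w>>10)&0x3=0x3 → x3
  rs: (w>>8)&0x3=0x0 → x0

x3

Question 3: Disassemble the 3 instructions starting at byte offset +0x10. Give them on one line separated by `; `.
off 0x10: read d0 00 as big → 0xd000
  op=0xd000>>12=0xd ⇒ cpy (RR)
  rd: (w>>10)&0x3=0x0 → x0
  rs: (w>>8)&0x3=0x0 → x0
off 0x12: read cc 00 as big → 0xcc00
  op=0xcc00>>12=0xc ⇒ and (RR)
  rd: (w>>10)&0x3=0x3 → x3
  rs: (w>>8)&0x3=0x0 → x0
off 0x14: read b8 b2 as big → 0xb8b2
  op=0xb8b2>>12=0xb ⇒ cmpi (RI)
  rd: (w>>10)&0x3=0x2 → x2
  imm: (w>>0)&0x3ff=0xb2 → #178

cpy x0, x0; and x3, x0; cmpi x2, #178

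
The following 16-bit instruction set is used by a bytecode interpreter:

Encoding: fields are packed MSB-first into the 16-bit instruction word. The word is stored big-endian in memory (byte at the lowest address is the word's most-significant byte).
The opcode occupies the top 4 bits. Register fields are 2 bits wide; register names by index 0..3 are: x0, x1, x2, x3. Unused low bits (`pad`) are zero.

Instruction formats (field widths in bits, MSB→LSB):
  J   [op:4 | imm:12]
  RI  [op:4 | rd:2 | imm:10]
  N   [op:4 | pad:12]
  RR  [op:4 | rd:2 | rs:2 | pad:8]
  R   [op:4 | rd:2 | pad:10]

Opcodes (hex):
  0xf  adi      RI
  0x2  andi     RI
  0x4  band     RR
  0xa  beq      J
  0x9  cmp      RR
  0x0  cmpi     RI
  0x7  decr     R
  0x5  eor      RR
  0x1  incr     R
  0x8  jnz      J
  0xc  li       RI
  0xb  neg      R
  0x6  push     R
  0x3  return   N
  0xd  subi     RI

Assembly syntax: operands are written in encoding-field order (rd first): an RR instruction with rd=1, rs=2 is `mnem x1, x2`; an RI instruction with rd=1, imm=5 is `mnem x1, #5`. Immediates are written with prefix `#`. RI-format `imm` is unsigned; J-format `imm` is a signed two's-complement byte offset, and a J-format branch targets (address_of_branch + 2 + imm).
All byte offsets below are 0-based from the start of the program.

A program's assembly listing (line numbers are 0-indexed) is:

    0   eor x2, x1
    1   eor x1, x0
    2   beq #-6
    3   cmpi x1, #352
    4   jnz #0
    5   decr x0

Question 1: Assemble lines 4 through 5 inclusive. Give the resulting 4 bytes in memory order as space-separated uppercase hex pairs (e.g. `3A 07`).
4. jnz fields op=0x8:4|imm=0:12 → word 8000h → 80 00
5. decr fields op=0x7:4|rd=0:2|pad=0:10 → word 7000h → 70 00

80 00 70 00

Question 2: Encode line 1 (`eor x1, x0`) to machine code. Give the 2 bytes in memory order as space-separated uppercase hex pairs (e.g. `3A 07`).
54 00

L1: eor op=0x5:4|rd=1:2|rs=0:2|pad=0:8 ⇒ 0x5400 ⇒ big 54 00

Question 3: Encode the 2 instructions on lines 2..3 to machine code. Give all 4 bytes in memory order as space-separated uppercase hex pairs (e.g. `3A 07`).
2. beq fields op=0xa:4|imm=-6:12 → word affah → af fa
3. cmpi fields op=0x0:4|rd=1:2|imm=352:10 → word 0560h → 05 60

AF FA 05 60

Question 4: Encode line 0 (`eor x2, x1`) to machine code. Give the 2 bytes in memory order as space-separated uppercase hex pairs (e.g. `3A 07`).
L0: eor op=0x5:4|rd=2:2|rs=1:2|pad=0:8 ⇒ 0x5900 ⇒ big 59 00

59 00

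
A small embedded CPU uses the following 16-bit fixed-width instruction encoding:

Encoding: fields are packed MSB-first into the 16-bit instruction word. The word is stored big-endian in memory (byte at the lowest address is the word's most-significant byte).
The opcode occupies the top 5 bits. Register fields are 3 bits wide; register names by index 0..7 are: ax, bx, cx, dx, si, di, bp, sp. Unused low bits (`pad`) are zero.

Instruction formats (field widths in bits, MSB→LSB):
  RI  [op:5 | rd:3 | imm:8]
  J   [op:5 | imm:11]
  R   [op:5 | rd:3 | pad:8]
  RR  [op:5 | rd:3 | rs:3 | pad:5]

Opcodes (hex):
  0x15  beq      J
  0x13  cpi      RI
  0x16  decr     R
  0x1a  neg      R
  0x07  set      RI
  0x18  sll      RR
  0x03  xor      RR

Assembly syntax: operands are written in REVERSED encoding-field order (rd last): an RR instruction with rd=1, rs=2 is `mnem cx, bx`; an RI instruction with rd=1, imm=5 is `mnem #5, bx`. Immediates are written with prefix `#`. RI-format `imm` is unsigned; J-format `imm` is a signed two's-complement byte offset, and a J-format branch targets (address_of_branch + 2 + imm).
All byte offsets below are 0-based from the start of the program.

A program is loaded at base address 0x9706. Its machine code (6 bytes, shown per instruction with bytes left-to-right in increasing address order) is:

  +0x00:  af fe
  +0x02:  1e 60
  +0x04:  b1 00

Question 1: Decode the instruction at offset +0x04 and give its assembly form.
decr bx

@+04  big-endian(b1 00) = 0xb100
  op=0xb100>>11=0x16 ⇒ decr (R)
  rd@[10:8]=0x1 ⇒ bx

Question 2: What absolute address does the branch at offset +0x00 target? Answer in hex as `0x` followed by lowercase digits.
0x9706

@+00  big-endian(af fe) = 0xaffe
  top 5b → 0x15 → beq [J]
  imm: (w>>0)&0x7ff=0x7fe (s11→-2) → #-2
  target = base 0x9706 + off 0x00 + 2 + imm -2 = 0x9706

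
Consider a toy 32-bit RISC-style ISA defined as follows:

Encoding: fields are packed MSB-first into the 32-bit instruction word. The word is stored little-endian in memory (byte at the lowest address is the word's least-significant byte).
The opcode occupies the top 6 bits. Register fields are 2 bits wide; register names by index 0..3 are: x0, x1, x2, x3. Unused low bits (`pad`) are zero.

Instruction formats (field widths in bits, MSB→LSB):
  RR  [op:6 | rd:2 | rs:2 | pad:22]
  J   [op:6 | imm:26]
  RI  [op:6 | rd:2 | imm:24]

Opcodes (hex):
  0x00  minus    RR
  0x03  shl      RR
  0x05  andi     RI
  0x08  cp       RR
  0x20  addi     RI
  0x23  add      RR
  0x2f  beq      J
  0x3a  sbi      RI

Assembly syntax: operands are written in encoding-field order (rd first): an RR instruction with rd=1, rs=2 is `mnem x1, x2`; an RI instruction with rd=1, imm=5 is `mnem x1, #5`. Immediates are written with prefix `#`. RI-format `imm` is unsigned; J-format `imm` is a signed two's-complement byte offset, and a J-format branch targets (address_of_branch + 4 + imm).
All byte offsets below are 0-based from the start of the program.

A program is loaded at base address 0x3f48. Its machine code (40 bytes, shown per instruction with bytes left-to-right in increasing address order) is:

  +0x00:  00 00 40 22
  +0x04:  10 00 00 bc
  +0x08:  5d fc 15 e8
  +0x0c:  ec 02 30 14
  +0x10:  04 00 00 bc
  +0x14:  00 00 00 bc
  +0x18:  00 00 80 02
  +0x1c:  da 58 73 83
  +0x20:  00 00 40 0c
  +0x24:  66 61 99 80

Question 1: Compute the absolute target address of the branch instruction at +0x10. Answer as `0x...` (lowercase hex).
[10] 04 00 00 bc → 0xbc000004
  top 6b → 0x2f → beq [J]
  [25:0] imm=4 = #4
  target = base 0x3f48 + off 0x10 + 4 + imm 4 = 0x3f60

0x3f60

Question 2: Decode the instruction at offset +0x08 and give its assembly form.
sbi x0, #1440861

[08] 5d fc 15 e8 → 0xe815fc5d
  op=0xe815fc5d>>26=0x3a ⇒ sbi (RI)
  rd: (w>>24)&0x3=0x0 → x0
  imm: (w>>0)&0xffffff=0x15fc5d → #1440861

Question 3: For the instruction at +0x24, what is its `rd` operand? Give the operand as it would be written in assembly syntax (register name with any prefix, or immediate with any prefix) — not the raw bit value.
x0

+0x24: 66 61 99 80 ⇒ word 0x80996166 (little)
  op=0x80996166>>26=0x20 ⇒ addi (RI)
  [25:24] rd=0 = x0
  [23:0] imm=10051942 = #10051942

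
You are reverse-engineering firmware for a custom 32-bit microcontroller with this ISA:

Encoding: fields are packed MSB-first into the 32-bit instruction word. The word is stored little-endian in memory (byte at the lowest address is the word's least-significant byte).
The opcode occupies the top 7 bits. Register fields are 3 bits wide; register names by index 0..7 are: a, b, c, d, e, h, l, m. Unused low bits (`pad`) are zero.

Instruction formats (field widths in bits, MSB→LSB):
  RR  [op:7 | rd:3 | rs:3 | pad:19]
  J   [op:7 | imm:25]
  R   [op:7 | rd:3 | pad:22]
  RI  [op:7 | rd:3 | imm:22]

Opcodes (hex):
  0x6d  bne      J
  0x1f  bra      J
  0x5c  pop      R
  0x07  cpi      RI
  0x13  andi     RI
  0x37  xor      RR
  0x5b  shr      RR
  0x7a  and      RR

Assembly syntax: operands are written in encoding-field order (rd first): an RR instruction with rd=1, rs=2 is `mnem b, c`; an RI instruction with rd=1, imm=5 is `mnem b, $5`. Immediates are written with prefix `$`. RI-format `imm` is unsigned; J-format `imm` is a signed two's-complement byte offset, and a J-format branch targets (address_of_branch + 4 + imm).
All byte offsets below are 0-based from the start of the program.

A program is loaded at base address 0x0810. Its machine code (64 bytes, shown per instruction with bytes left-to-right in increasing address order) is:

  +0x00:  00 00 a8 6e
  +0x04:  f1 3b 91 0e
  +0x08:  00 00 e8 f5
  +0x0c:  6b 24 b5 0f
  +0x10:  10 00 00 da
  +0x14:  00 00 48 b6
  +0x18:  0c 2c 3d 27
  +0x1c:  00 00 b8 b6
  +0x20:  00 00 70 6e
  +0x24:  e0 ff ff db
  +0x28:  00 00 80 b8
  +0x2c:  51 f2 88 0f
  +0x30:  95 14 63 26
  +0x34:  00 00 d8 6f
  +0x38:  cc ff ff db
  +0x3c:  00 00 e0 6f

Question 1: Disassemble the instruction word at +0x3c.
[3c] 00 00 e0 6f → 0x6fe00000
  opcode bits[31:25]=0x37: xor/RR
  rd: (w>>22)&0x7=0x7 → m
  rs: (w>>19)&0x7=0x4 → e

xor m, e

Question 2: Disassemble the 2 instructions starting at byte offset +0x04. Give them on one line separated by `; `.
cpi c, $1129457; and m, h

@+04  little-endian(f1 3b 91 0e) = 0x0e913bf1
  op=0x0e913bf1>>25=0x7 ⇒ cpi (RI)
  [24:22] rd=2 = c
  [21:0] imm=1129457 = $1129457
@+08  little-endian(00 00 e8 f5) = 0xf5e80000
  op=0xf5e80000>>25=0x7a ⇒ and (RR)
  [24:22] rd=7 = m
  [21:19] rs=5 = h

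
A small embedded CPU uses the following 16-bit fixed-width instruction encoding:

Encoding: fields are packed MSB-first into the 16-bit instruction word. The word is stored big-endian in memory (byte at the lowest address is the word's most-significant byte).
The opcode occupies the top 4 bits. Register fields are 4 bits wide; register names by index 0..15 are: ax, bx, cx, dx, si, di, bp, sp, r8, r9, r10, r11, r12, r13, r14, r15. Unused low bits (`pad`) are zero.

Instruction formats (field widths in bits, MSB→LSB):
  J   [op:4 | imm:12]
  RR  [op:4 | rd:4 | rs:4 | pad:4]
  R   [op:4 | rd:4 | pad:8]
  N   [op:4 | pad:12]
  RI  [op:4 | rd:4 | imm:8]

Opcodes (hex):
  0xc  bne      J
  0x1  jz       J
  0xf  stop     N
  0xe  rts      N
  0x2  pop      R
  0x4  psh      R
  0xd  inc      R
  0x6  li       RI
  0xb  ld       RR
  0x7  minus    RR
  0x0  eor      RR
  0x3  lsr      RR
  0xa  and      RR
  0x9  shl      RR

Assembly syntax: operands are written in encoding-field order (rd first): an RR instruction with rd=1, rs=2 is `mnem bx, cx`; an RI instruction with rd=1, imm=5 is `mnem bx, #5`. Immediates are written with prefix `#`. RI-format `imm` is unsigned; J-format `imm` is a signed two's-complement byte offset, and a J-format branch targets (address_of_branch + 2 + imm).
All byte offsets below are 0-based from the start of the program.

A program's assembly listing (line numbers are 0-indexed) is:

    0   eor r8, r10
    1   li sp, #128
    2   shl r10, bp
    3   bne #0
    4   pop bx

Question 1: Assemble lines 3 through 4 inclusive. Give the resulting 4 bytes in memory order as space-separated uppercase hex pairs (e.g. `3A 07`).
line 3 (bne): pack op=0xc:4|imm=0:12 = 0xc000; big→ c0 00
line 4 (pop): pack op=0x2:4|rd=1:4|pad=0:8 = 0x2100; big→ 21 00

C0 00 21 00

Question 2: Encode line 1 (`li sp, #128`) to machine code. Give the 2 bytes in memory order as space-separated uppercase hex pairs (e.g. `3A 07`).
67 80

1. li fields op=0x6:4|rd=7:4|imm=128:8 → word 6780h → 67 80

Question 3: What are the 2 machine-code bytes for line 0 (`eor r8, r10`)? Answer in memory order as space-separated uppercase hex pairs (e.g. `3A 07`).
line 0 (eor): pack op=0x0:4|rd=8:4|rs=10:4|pad=0:4 = 0x08a0; big→ 08 a0

08 A0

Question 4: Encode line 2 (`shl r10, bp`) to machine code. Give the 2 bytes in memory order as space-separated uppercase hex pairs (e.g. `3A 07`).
9A 60

L2: shl op=0x9:4|rd=10:4|rs=6:4|pad=0:4 ⇒ 0x9a60 ⇒ big 9a 60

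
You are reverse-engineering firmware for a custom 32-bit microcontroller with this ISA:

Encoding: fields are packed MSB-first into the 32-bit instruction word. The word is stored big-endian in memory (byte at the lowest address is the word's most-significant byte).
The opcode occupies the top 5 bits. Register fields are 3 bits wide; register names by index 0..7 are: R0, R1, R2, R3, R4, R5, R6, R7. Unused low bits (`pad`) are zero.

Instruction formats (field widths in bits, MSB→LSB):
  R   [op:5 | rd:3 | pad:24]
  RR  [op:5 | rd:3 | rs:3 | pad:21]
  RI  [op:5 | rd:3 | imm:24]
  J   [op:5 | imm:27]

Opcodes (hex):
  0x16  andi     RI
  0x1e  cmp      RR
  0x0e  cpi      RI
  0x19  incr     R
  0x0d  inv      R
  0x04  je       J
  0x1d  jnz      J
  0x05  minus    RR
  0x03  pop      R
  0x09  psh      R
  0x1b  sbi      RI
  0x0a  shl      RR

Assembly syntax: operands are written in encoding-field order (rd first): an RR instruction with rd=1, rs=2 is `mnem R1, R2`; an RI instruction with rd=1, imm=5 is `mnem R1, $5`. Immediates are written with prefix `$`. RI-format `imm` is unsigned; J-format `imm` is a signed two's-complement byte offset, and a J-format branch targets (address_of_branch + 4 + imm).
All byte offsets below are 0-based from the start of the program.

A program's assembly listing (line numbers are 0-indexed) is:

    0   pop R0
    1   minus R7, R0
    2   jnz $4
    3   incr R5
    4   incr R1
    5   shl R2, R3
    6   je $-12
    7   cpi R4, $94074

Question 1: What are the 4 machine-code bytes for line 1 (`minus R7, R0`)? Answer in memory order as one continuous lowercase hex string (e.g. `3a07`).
2f000000

line 1 (minus): pack op=0x5:5|rd=7:3|rs=0:3|pad=0:21 = 0x2f000000; big→ 2f 00 00 00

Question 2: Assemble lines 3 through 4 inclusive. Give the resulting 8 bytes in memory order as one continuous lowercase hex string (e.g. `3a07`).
cd000000c9000000

3. incr fields op=0x19:5|rd=5:3|pad=0:24 → word cd000000h → cd 00 00 00
4. incr fields op=0x19:5|rd=1:3|pad=0:24 → word c9000000h → c9 00 00 00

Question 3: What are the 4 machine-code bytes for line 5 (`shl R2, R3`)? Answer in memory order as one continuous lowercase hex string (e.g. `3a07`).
52600000

5. shl fields op=0xa:5|rd=2:3|rs=3:3|pad=0:21 → word 52600000h → 52 60 00 00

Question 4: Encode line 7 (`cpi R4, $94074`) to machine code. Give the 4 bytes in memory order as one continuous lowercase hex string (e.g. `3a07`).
line 7 (cpi): pack op=0xe:5|rd=4:3|imm=94074:24 = 0x74016f7a; big→ 74 01 6f 7a

74016f7a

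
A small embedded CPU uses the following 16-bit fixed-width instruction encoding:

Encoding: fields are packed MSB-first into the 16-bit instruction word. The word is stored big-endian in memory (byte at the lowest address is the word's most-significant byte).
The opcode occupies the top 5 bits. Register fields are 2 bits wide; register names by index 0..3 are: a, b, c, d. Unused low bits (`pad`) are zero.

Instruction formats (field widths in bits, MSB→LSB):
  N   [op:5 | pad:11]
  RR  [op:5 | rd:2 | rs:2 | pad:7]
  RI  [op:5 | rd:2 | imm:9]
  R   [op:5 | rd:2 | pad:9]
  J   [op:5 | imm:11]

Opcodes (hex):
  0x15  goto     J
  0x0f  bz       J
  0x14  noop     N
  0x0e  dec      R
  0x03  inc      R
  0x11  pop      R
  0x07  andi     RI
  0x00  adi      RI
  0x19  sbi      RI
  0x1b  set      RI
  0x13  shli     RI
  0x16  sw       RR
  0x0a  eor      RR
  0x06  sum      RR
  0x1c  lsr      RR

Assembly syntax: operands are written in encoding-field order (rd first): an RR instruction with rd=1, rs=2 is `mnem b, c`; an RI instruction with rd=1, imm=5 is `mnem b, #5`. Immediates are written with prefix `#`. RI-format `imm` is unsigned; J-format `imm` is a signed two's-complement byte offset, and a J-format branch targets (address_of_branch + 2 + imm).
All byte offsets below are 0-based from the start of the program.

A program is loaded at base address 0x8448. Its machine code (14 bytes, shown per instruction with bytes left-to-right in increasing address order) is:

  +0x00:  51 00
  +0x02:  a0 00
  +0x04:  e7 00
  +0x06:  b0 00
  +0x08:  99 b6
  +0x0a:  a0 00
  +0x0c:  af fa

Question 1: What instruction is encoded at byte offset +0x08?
shli a, #438

off 0x08: read 99 b6 as big → 0x99b6
  opcode bits[15:11]=0x13: shli/RI
  [10:9] rd=0 = a
  [8:0] imm=438 = #438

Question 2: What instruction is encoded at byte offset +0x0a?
+0x0a: a0 00 ⇒ word 0xa000 (big)
  op=0xa000>>11=0x14 ⇒ noop (N)

noop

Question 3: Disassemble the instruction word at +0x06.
sw a, a

[06] b0 00 → 0xb000
  opcode bits[15:11]=0x16: sw/RR
  rd@[10:9]=0x0 ⇒ a
  rs@[8:7]=0x0 ⇒ a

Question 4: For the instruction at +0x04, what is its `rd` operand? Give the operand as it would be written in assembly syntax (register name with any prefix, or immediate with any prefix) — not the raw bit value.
[04] e7 00 → 0xe700
  opcode bits[15:11]=0x1c: lsr/RR
  rd: (w>>9)&0x3=0x3 → d
  rs: (w>>7)&0x3=0x2 → c

d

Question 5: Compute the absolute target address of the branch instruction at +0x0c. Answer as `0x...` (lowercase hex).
off 0x0c: read af fa as big → 0xaffa
  op=0xaffa>>11=0x15 ⇒ goto (J)
  imm: (w>>0)&0x7ff=0x7fa (s11→-6) → #-6
  target = base 0x8448 + off 0x0c + 2 + imm -6 = 0x8450

0x8450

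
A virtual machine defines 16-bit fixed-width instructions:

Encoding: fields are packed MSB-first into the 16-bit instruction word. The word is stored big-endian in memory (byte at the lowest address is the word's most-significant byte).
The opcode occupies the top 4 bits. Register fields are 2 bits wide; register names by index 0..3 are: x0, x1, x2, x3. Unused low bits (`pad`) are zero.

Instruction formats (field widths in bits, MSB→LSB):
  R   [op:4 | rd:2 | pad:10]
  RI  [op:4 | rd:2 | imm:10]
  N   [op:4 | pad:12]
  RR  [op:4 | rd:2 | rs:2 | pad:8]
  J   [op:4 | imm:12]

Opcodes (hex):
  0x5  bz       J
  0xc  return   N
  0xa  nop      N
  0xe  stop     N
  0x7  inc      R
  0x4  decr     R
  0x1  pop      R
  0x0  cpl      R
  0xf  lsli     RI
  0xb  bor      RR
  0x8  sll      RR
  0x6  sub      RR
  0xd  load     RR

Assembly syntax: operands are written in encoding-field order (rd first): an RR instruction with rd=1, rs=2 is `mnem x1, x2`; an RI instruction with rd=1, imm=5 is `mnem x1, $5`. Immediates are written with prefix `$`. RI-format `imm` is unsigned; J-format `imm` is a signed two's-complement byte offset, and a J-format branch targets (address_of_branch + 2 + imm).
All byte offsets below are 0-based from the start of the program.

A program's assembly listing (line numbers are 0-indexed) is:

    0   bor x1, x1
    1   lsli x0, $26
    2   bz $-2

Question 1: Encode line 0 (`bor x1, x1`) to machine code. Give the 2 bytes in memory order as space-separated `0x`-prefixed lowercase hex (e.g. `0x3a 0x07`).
0. bor fields op=0xb:4|rd=1:2|rs=1:2|pad=0:8 → word b500h → b5 00

0xb5 0x00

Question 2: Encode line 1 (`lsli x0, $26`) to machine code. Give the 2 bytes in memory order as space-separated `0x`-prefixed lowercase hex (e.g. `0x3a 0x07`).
0xf0 0x1a

1. lsli fields op=0xf:4|rd=0:2|imm=26:10 → word f01ah → f0 1a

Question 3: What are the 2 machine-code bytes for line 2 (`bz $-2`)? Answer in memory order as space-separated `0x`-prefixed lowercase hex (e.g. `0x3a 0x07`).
0x5f 0xfe

2. bz fields op=0x5:4|imm=-2:12 → word 5ffeh → 5f fe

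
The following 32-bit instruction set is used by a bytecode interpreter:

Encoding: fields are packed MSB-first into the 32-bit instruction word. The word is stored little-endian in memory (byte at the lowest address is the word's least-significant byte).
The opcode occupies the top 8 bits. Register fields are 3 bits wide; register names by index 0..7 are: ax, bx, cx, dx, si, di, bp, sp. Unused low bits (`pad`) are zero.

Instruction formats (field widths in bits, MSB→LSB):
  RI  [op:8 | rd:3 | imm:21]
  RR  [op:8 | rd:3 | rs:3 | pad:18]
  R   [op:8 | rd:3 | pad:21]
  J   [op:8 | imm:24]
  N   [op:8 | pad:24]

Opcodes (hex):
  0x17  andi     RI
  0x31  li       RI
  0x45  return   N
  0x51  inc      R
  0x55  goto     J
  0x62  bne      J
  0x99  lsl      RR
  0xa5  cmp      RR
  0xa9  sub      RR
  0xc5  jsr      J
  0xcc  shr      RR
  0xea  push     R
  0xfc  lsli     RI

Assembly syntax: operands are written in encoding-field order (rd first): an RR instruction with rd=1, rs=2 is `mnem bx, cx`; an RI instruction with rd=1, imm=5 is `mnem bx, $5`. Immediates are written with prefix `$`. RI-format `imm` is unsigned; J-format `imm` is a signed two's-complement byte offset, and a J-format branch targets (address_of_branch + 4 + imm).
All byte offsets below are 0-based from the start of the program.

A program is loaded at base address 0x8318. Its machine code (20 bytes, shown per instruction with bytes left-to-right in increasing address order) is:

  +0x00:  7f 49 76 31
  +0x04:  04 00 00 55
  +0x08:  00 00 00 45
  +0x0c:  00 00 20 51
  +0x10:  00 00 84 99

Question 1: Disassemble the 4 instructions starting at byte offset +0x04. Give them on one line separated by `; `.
@+04  little-endian(04 00 00 55) = 0x55000004
  opcode bits[31:24]=0x55: goto/J
  [23:0] imm=4 = $4
@+08  little-endian(00 00 00 45) = 0x45000000
  opcode bits[31:24]=0x45: return/N
@+0c  little-endian(00 00 20 51) = 0x51200000
  opcode bits[31:24]=0x51: inc/R
  [23:21] rd=1 = bx
@+10  little-endian(00 00 84 99) = 0x99840000
  opcode bits[31:24]=0x99: lsl/RR
  [23:21] rd=4 = si
  [20:18] rs=1 = bx

goto $4; return; inc bx; lsl si, bx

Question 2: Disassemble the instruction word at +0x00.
li dx, $1460607

@+00  little-endian(7f 49 76 31) = 0x3176497f
  op=0x3176497f>>24=0x31 ⇒ li (RI)
  rd: (w>>21)&0x7=0x3 → dx
  imm: (w>>0)&0x1fffff=0x16497f → $1460607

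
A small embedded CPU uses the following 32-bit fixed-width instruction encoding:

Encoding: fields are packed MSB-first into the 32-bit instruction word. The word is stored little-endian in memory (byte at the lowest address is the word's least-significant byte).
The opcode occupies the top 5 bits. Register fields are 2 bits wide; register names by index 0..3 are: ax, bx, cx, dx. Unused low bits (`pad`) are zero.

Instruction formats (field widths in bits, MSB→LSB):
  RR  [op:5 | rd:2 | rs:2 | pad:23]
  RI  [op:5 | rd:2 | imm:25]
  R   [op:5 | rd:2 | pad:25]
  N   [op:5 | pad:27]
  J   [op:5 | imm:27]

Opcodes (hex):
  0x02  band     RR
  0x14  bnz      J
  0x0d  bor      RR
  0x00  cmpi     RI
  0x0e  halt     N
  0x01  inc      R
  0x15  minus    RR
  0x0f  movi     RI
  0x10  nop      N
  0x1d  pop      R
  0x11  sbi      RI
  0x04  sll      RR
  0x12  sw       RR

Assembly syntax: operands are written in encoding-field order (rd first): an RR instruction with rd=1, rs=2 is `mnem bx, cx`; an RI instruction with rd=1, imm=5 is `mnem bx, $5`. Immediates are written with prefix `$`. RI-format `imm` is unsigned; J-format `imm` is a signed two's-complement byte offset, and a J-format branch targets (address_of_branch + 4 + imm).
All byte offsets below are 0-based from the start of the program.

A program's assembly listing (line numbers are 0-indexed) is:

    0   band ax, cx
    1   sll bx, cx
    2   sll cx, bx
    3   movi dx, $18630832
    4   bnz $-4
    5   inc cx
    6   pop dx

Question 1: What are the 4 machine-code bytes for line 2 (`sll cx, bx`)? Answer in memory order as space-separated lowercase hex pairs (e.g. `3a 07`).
line 2 (sll): pack op=0x4:5|rd=2:2|rs=1:2|pad=0:23 = 0x24800000; little→ 00 00 80 24

00 00 80 24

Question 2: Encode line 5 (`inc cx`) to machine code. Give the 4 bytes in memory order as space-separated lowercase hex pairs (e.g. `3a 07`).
00 00 00 0c

5. inc fields op=0x1:5|rd=2:2|pad=0:25 → word 0c000000h → 00 00 00 0c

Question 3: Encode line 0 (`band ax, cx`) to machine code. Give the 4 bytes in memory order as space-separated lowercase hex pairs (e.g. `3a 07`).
00 00 00 11

0. band fields op=0x2:5|rd=0:2|rs=2:2|pad=0:23 → word 11000000h → 00 00 00 11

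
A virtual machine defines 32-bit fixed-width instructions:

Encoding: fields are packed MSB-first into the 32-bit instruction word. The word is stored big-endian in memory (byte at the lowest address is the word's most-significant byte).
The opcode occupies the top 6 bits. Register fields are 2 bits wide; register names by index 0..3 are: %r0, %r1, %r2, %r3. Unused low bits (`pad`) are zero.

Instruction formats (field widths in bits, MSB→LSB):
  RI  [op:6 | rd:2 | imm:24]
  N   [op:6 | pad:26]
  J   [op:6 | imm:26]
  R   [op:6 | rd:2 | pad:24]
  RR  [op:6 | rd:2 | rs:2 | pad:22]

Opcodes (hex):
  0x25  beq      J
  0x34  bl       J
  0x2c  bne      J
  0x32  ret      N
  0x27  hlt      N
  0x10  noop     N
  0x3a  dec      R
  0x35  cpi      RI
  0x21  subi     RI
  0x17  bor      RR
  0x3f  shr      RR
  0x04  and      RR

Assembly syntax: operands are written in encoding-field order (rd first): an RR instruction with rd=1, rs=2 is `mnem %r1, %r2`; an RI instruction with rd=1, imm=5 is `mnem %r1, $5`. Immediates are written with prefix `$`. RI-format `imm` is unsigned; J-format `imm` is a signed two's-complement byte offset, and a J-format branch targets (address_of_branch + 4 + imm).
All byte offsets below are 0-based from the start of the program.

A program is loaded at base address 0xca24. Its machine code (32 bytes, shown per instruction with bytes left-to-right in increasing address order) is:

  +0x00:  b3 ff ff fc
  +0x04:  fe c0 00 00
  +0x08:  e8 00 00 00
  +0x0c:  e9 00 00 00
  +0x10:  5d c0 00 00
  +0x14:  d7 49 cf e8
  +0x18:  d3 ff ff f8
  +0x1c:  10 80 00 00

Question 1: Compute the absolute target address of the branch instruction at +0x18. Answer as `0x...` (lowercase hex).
@+18  big-endian(d3 ff ff f8) = 0xd3fffff8
  op=0xd3fffff8>>26=0x34 ⇒ bl (J)
  imm@[25:0]=0x3fffff8 (s26→-8) ⇒ $-8
  target = base 0xca24 + off 0x18 + 4 + imm -8 = 0xca38

0xca38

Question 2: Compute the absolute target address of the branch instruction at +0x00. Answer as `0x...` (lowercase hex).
0xca24

off 0x00: read b3 ff ff fc as big → 0xb3fffffc
  top 6b → 0x2c → bne [J]
  imm@[25:0]=0x3fffffc (s26→-4) ⇒ $-4
  target = base 0xca24 + off 0x00 + 4 + imm -4 = 0xca24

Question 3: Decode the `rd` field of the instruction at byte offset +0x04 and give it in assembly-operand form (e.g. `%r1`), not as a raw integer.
%r2

[04] fe c0 00 00 → 0xfec00000
  op=0xfec00000>>26=0x3f ⇒ shr (RR)
  rd@[25:24]=0x2 ⇒ %r2
  rs@[23:22]=0x3 ⇒ %r3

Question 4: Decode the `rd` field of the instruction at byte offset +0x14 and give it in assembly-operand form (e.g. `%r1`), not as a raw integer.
+0x14: d7 49 cf e8 ⇒ word 0xd749cfe8 (big)
  op=0xd749cfe8>>26=0x35 ⇒ cpi (RI)
  [25:24] rd=3 = %r3
  [23:0] imm=4837352 = $4837352

%r3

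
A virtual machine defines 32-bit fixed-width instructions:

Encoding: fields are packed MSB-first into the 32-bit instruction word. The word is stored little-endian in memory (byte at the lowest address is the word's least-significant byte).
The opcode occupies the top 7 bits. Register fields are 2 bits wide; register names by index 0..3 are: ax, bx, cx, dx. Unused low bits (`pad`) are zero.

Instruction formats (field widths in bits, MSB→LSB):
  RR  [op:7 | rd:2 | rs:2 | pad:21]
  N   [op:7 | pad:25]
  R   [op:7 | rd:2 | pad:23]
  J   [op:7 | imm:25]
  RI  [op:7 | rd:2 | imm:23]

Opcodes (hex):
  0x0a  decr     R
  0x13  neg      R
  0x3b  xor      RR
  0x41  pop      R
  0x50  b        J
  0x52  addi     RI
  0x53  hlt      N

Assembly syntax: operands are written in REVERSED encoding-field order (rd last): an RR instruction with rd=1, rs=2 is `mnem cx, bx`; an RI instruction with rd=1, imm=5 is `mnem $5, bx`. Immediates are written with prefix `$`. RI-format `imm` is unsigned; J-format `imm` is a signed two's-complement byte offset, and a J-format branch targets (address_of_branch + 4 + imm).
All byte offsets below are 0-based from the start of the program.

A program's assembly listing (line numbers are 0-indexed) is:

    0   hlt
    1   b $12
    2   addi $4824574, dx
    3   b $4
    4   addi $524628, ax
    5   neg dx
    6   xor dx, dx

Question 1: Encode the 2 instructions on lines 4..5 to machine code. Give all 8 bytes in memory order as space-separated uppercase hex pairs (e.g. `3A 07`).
54 01 08 A4 00 00 80 27

4. addi fields op=0x52:7|rd=0:2|imm=524628:23 → word a4080154h → 54 01 08 a4
5. neg fields op=0x13:7|rd=3:2|pad=0:23 → word 27800000h → 00 00 80 27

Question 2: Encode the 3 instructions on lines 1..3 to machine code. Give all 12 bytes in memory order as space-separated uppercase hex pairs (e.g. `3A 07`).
line 1 (b): pack op=0x50:7|imm=12:25 = 0xa000000c; little→ 0c 00 00 a0
line 2 (addi): pack op=0x52:7|rd=3:2|imm=4824574:23 = 0xa5c99dfe; little→ fe 9d c9 a5
line 3 (b): pack op=0x50:7|imm=4:25 = 0xa0000004; little→ 04 00 00 a0

0C 00 00 A0 FE 9D C9 A5 04 00 00 A0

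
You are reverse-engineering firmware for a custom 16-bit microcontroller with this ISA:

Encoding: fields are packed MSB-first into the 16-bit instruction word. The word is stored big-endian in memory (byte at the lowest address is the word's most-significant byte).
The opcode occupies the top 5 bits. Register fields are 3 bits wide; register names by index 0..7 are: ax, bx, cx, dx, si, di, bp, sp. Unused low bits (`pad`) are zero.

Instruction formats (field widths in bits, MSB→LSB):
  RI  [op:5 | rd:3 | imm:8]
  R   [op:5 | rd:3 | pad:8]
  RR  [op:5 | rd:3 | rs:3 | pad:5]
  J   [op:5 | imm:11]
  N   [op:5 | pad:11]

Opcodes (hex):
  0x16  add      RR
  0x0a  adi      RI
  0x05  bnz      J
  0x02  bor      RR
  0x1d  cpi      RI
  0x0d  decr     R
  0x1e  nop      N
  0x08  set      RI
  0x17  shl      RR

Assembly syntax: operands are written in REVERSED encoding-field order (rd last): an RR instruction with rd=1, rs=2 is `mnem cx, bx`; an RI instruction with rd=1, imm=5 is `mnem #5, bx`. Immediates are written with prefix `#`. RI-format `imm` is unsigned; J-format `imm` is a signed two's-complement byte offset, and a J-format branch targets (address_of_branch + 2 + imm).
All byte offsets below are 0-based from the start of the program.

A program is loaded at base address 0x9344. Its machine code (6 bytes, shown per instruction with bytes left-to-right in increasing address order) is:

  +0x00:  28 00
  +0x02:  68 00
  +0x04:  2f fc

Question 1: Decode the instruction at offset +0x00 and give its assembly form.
bnz #0

@+00  big-endian(28 00) = 0x2800
  top 5b → 0x5 → bnz [J]
  imm: (w>>0)&0x7ff=0x0 → #0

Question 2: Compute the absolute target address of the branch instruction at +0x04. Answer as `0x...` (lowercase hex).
0x9346

off 0x04: read 2f fc as big → 0x2ffc
  op=0x2ffc>>11=0x5 ⇒ bnz (J)
  [10:0] imm=2044 (s11→-4) = #-4
  target = base 0x9344 + off 0x04 + 2 + imm -4 = 0x9346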